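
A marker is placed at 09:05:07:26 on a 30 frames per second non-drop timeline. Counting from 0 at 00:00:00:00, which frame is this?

981236

Total seconds to the label: (9 × 3600 + 5 × 60 + 7) = 32707.
Frame index = 32707 × 30 + 26 = 981236.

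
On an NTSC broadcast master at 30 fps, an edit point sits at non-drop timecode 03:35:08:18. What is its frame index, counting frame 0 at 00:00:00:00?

387258

Total seconds to the label: (3 × 3600 + 35 × 60 + 8) = 12908.
Frame index = 12908 × 30 + 18 = 387258.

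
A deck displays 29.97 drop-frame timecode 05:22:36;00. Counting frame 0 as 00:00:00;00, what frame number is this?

580100

Complete 10-minute blocks: 32, each 17982 frames → 575424.
Remaining 2 whole minutes in the current block: 1800 + 1 × 1798 = 3598 frames.
Within the current minute: 36 × 30 + 0 − 2 = 1078 (labels ;00/;01 skipped at this minute). Total = 575424 + 3598 + 1078 = 580100.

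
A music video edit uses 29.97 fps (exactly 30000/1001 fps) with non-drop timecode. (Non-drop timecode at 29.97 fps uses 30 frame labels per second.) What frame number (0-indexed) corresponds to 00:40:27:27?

Total seconds to the label: (0 × 3600 + 40 × 60 + 27) = 2427.
Frame index = 2427 × 30 + 27 = 72837.

frame 72837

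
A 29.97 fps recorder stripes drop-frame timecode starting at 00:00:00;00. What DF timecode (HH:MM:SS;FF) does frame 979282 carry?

09:04:35;12

Each 10-minute DF block holds 10 × 60 × 30 − 9 × 2 = 17982 frames. 979282 ÷ 17982 → 54 full blocks, remainder 8254.
Within the partial block the first minute is 1800 frames and each further minute 1798, so 4 further minute boundaries passed. Total skipped labels = 18 × 54 + 2 × 4 = 980.
Non-drop label index = 979282 + 980 = 980262; at 30 labels/s that is 09:04:35:12, i.e. DF 09:04:35;12.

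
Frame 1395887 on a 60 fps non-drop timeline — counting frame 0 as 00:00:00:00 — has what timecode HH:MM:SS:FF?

06:27:44:47

1395887 ÷ 60 = 23264 full seconds, remainder 47 frames.
23264 s = 6 h 27 min 44 s.
Timecode: 06:27:44:47.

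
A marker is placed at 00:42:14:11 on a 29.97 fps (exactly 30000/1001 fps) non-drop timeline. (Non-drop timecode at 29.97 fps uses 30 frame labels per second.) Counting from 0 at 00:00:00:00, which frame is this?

Total seconds to the label: (0 × 3600 + 42 × 60 + 14) = 2534.
Frame index = 2534 × 30 + 11 = 76031.

76031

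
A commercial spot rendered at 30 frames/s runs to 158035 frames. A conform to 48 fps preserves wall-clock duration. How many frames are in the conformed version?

Target frames = source frames × (target rate / source rate) = 158035 × (48)/(30) = 158035 × 8/5 = 252856.

252856 frames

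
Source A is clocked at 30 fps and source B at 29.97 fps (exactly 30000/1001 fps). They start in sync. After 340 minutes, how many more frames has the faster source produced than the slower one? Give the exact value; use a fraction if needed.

612000/1001 frames

340 min = 20400 s.
A emits 30 × 20400 = 612000 frames; B emits 30000/1001 × 20400 = 612000000/1001.
Difference = 612000/1001 frames (≈ 611.3886); B is behind A.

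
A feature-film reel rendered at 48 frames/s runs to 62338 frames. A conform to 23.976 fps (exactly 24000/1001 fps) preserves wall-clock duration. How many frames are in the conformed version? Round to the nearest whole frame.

31138 frames

Frames at target rate = 62338 × (24000/1001) / (48) = 31169000/1001 ≈ 31137.862.
Nearest whole frame: 31138.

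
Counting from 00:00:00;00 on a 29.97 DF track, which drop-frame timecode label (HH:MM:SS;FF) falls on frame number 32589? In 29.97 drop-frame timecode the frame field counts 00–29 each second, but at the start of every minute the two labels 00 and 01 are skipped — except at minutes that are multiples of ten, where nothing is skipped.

Ten DF minutes hold 17982 frames, so frame 32589 lies in block 1 (frames 17982–35963) with 14607 frames into that block.
The block's first minute is 1800 frames and the rest 1798 each; 14607 frames reaches minute 8, so 1 × 18 + 8 × 2 = 34 labels have been skipped so far.
Adding those back, label number 32589 + 34 = 32623 at 30 labels/s is 1087 s + 13 f = 0 h 18 min 7 s frame 13, i.e. 00:18:07;13.

00:18:07;13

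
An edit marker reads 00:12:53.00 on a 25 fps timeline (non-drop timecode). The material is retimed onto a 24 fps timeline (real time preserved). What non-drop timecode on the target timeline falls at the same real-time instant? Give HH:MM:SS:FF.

00:12:53:00

Source frame index: (0×3600 + 12×60 + 53) × 25 + 0 = 19325.
Real time: 19325 / (25) = 773 s.
Target frame: (773) × (24) = 18552.
At 24 labels/s: frame 18552 → 00:12:53:00.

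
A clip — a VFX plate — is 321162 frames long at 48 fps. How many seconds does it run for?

Running time = 321162 / (48) = 6690.875 s.

6690.875 seconds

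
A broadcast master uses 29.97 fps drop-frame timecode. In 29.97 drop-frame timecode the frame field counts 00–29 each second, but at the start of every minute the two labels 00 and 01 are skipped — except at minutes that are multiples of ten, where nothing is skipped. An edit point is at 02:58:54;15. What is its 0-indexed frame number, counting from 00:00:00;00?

321713

As if non-drop at 30 labels/s: (2 × 3600 + 58 × 60 + 54) × 30 + 15 = 322035.
Minute boundaries passed: 178; those not divisible by 10: 178 − 17 = 161; dropped labels = 2 × 161 = 322.
Actual frame index = 322035 − 322 = 321713.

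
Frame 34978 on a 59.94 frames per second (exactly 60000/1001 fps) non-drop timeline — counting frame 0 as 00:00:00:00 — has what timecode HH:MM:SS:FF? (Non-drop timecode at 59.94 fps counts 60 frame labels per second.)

00:09:42:58

34978 ÷ 60 = 582 full seconds, remainder 58 frames.
582 s = 0 h 9 min 42 s.
Timecode: 00:09:42:58.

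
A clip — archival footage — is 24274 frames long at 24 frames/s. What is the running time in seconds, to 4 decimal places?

Running time = 24274 × 1/24 = 12137/12 s ≈ 1011.4167 s.

1011.4167 seconds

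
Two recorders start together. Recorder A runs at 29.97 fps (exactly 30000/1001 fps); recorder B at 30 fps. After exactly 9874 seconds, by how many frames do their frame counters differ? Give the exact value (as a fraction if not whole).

296220/1001 frames

A emits 30000/1001 × 9874 = 296220000/1001 frames; B emits 30 × 9874 = 296220.
Difference = 296220/1001 frames (≈ 295.9241); B is ahead of A.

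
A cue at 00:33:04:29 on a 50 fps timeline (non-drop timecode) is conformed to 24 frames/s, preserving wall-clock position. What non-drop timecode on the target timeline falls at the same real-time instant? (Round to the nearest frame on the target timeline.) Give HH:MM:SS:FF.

Source frame index: (0×3600 + 33×60 + 4) × 50 + 29 = 99229.
Real time: 99229 / (50) = 99229/50 s.
Target frame: (99229/50) × (24) = 1190748/25 ≈ 47629.920 → 47630.
At 24 labels/s: frame 47630 → 00:33:04:14.

00:33:04:14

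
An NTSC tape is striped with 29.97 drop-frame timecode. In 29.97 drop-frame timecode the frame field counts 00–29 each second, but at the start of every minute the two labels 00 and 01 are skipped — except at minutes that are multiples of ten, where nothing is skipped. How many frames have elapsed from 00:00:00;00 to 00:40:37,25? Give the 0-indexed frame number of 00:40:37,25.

73063

As if non-drop at 30 labels/s: (0 × 3600 + 40 × 60 + 37) × 30 + 25 = 73135.
Minute boundaries passed: 40; those not divisible by 10: 40 − 4 = 36; dropped labels = 2 × 36 = 72.
Actual frame index = 73135 − 72 = 73063.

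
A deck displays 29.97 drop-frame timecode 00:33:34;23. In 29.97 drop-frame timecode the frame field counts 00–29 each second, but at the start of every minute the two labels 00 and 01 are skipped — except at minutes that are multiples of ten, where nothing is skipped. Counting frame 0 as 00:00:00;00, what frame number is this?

As if non-drop at 30 labels/s: (0 × 3600 + 33 × 60 + 34) × 30 + 23 = 60443.
Minute boundaries passed: 33; those not divisible by 10: 33 − 3 = 30; dropped labels = 2 × 30 = 60.
Actual frame index = 60443 − 60 = 60383.

60383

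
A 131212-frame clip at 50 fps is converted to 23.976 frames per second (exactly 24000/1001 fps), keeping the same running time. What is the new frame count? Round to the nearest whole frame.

Frames at target rate = 131212 × (24000/1001) / (50) = 62981760/1001 ≈ 62918.841.
Nearest whole frame: 62919.

62919 frames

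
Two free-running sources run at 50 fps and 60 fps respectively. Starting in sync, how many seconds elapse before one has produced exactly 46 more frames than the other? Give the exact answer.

4.6 seconds

The gap grows by |60 − 50| = 10 frames per second.
Time for a 46-frame gap: 46 ÷ (10) = 4.6 s.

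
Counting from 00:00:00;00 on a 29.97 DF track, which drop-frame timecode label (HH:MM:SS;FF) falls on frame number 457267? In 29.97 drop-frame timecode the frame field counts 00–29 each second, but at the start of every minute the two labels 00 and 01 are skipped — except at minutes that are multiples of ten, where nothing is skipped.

04:14:17;15

Ten DF minutes hold 17982 frames, so frame 457267 lies in block 25 (frames 449550–467531) with 7717 frames into that block.
The block's first minute is 1800 frames and the rest 1798 each; 7717 frames reaches minute 4, so 25 × 18 + 4 × 2 = 458 labels have been skipped so far.
Adding those back, label number 457267 + 458 = 457725 at 30 labels/s is 15257 s + 15 f = 4 h 14 min 17 s frame 15, i.e. 04:14:17;15.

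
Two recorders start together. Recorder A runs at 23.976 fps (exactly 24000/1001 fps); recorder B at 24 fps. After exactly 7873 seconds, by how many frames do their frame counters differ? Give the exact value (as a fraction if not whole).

A emits 24000/1001 × 7873 = 188952000/1001 frames; B emits 24 × 7873 = 188952.
Difference = 188952/1001 frames (≈ 188.7632); B is ahead of A.

188952/1001 frames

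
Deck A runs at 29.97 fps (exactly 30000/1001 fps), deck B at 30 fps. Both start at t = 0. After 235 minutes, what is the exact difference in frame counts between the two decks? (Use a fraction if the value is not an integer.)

423000/1001 frames

235 min = 14100 s.
A emits 30000/1001 × 14100 = 423000000/1001 frames; B emits 30 × 14100 = 423000.
Difference = 423000/1001 frames (≈ 422.5774); B is ahead of A.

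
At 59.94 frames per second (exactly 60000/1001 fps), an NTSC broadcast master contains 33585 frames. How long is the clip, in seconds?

560.30975 seconds

Running time = 33585 / (60000/1001) = 560.30975 s.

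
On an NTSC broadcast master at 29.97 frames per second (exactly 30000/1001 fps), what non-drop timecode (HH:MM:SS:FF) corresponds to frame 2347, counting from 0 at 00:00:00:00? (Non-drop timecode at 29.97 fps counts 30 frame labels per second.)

00:01:18:07

2347 ÷ 30 = 78 full seconds, remainder 7 frames.
78 s = 0 h 1 min 18 s.
Timecode: 00:01:18:07.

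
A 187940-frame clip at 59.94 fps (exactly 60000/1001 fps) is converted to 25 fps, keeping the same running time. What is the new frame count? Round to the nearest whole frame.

Frames at target rate = 187940 × (25) / (60000/1001) = 9406397/120 ≈ 78386.642.
Nearest whole frame: 78387.

78387 frames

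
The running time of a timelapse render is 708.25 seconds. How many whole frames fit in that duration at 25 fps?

17706 frames

Frames = 708.25 × 25 = 70825/4 ≈ 17706.2500.
Complete frames: 17706.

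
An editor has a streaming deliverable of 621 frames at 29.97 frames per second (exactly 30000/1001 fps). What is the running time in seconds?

Running time = 621 / (30000/1001) = 20.7207 s.

20.7207 seconds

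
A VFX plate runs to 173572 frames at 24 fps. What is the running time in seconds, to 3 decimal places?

7232.167 seconds

Running time = 173572 × 1/24 = 43393/6 s ≈ 7232.167 s.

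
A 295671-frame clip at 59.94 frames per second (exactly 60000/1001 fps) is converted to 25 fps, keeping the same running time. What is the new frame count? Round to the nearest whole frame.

Frames at target rate = 295671 × (25) / (60000/1001) = 98655557/800 ≈ 123319.446.
Nearest whole frame: 123319.

123319 frames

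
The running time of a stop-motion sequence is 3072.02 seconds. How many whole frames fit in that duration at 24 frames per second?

73728 frames

Frames = 3072.02 × 24 = 1843212/25 ≈ 73728.4800.
Complete frames: 73728.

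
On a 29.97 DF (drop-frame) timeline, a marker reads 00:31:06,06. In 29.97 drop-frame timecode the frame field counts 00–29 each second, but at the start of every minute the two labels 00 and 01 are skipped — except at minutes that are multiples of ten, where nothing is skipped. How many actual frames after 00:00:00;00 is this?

55930

Complete 10-minute blocks: 3, each 17982 frames → 53946.
Remaining 1 whole minute in the current block: 1800 + 0 × 1798 = 1800 frames.
Within the current minute: 6 × 30 + 6 − 2 = 184 (labels ;00/;01 skipped at this minute). Total = 53946 + 1800 + 184 = 55930.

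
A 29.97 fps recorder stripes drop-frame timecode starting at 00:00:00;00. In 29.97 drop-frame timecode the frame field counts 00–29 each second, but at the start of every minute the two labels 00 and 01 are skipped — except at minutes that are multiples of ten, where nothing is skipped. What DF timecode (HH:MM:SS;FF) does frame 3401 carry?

Ten DF minutes hold 17982 frames, so frame 3401 lies in block 0 (frames 0–17981) with 3401 frames into that block.
The block's first minute is 1800 frames and the rest 1798 each; 3401 frames reaches minute 1, so 0 × 18 + 1 × 2 = 2 labels have been skipped so far.
Adding those back, label number 3401 + 2 = 3403 at 30 labels/s is 113 s + 13 f = 0 h 1 min 53 s frame 13, i.e. 00:01:53;13.

00:01:53;13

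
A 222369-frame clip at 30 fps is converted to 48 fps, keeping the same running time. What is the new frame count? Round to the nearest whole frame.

Frames at target rate = 222369 × (48) / (30) = 1778952/5 ≈ 355790.400.
Nearest whole frame: 355790.

355790 frames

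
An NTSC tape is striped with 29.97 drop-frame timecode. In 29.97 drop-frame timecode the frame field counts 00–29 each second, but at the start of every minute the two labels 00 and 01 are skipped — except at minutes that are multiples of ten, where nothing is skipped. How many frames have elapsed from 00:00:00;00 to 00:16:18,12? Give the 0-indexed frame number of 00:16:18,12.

Complete 10-minute blocks: 1, each 17982 frames → 17982.
Remaining 6 whole minutes in the current block: 1800 + 5 × 1798 = 10790 frames.
Within the current minute: 18 × 30 + 12 − 2 = 550 (labels ;00/;01 skipped at this minute). Total = 17982 + 10790 + 550 = 29322.

29322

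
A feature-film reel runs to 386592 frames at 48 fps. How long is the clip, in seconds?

8054 seconds

Running time = 386592 / (48) = 8054 s.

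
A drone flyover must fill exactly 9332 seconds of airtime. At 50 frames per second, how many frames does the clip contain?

Frames = 9332 × 50 = 466600.

466600 frames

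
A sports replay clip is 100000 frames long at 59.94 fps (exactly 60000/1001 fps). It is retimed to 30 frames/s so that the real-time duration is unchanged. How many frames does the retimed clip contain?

50050 frames

Target frames = source frames × (target rate / source rate) = 100000 × (30)/(60000/1001) = 100000 × 1001/2000 = 50050.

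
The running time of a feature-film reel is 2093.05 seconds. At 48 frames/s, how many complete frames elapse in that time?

Frames = 2093.05 × 48 = 502332/5 ≈ 100466.4000.
Complete frames: 100466.

100466 frames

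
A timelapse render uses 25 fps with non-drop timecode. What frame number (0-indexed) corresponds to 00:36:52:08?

Total seconds to the label: (0 × 3600 + 36 × 60 + 52) = 2212.
Frame index = 2212 × 25 + 8 = 55308.

frame 55308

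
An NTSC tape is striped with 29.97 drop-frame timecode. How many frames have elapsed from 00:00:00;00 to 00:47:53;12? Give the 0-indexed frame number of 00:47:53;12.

86116

As if non-drop at 30 labels/s: (0 × 3600 + 47 × 60 + 53) × 30 + 12 = 86202.
Minute boundaries passed: 47; those not divisible by 10: 47 − 4 = 43; dropped labels = 2 × 43 = 86.
Actual frame index = 86202 − 86 = 86116.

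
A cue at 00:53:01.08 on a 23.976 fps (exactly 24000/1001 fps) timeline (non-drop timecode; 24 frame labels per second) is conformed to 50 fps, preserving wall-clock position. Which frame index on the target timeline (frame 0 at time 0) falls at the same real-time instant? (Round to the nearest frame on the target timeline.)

Source frame index: (0×3600 + 53×60 + 1) × 24 + 8 = 76352.
Real time: 76352 / (24000/1001) = 1194193/375 s.
Target frame: (1194193/375) × (50) = 2388386/15 ≈ 159225.733 → 159226.

frame 159226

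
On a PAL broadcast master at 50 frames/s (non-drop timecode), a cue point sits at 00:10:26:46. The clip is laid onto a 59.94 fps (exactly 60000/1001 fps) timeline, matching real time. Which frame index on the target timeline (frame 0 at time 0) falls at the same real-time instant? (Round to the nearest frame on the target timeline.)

frame 37578

Source frame index: (0×3600 + 10×60 + 26) × 50 + 46 = 31346.
Real time: 31346 / (50) = 15673/25 s.
Target frame: (15673/25) × (60000/1001) = 5373600/143 ≈ 37577.622 → 37578.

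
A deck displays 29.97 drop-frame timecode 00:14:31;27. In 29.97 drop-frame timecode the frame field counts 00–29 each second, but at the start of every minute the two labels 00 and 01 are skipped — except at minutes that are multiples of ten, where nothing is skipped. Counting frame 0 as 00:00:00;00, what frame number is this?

As if non-drop at 30 labels/s: (0 × 3600 + 14 × 60 + 31) × 30 + 27 = 26157.
Minute boundaries passed: 14; those not divisible by 10: 14 − 1 = 13; dropped labels = 2 × 13 = 26.
Actual frame index = 26157 − 26 = 26131.

26131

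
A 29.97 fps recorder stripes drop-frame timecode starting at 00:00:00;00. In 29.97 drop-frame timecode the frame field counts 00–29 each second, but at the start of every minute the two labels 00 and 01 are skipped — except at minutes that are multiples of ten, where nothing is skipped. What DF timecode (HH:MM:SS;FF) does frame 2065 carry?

00:01:08;27

Ten DF minutes hold 17982 frames, so frame 2065 lies in block 0 (frames 0–17981) with 2065 frames into that block.
The block's first minute is 1800 frames and the rest 1798 each; 2065 frames reaches minute 1, so 0 × 18 + 1 × 2 = 2 labels have been skipped so far.
Adding those back, label number 2065 + 2 = 2067 at 30 labels/s is 68 s + 27 f = 0 h 1 min 8 s frame 27, i.e. 00:01:08;27.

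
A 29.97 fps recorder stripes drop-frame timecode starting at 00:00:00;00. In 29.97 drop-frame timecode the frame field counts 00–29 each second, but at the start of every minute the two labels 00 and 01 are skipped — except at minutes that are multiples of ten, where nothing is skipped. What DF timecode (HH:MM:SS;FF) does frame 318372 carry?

02:57:03;02

Ten DF minutes hold 17982 frames, so frame 318372 lies in block 17 (frames 305694–323675) with 12678 frames into that block.
The block's first minute is 1800 frames and the rest 1798 each; 12678 frames reaches minute 7, so 17 × 18 + 7 × 2 = 320 labels have been skipped so far.
Adding those back, label number 318372 + 320 = 318692 at 30 labels/s is 10623 s + 2 f = 2 h 57 min 3 s frame 2, i.e. 02:57:03;02.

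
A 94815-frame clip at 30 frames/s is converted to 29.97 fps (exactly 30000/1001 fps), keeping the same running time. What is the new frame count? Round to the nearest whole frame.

94720 frames

Frames at target rate = 94815 × (30000/1001) / (30) = 13545000/143 ≈ 94720.280.
Nearest whole frame: 94720.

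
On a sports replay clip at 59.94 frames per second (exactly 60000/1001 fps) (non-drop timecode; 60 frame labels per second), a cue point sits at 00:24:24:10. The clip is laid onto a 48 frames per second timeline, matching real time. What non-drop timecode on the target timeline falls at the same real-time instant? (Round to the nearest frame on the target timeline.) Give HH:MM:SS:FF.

00:24:25:30

Source frame index: (0×3600 + 24×60 + 24) × 60 + 10 = 87850.
Real time: 87850 / (60000/1001) = 1758757/1200 s.
Target frame: (1758757/1200) × (48) = 1758757/25 ≈ 70350.280 → 70350.
At 48 labels/s: frame 70350 → 00:24:25:30.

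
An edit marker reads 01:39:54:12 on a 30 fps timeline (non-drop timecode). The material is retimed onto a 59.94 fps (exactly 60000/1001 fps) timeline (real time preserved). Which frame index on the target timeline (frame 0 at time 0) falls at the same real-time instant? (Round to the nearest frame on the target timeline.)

Source frame index: (1×3600 + 39×60 + 54) × 30 + 12 = 179832.
Real time: 179832 / (30) = 29972/5 s.
Target frame: (29972/5) × (60000/1001) = 359664000/1001 ≈ 359304.695 → 359305.

frame 359305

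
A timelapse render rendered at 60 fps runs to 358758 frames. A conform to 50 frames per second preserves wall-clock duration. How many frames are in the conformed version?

298965 frames

Target frames = source frames × (target rate / source rate) = 358758 × (50)/(60) = 358758 × 5/6 = 298965.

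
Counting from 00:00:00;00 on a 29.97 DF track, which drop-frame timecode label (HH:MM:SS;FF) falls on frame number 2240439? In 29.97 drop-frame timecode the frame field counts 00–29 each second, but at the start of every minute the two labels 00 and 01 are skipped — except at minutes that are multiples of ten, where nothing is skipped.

20:45:56;01

Each 10-minute DF block holds 10 × 60 × 30 − 9 × 2 = 17982 frames. 2240439 ÷ 17982 → 124 full blocks, remainder 10671.
Within the partial block the first minute is 1800 frames and each further minute 1798, so 5 further minute boundaries passed. Total skipped labels = 18 × 124 + 2 × 5 = 2242.
Non-drop label index = 2240439 + 2242 = 2242681; at 30 labels/s that is 20:45:56:01, i.e. DF 20:45:56;01.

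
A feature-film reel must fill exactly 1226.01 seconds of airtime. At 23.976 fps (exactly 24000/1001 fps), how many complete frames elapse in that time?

29394 frames

Frames = 1226.01 × 24000/1001 = 29424240/1001 ≈ 29394.8452.
Complete frames: 29394.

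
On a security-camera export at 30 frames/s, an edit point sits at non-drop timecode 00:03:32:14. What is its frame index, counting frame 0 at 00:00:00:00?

Total seconds to the label: (0 × 3600 + 3 × 60 + 32) = 212.
Frame index = 212 × 30 + 14 = 6374.

6374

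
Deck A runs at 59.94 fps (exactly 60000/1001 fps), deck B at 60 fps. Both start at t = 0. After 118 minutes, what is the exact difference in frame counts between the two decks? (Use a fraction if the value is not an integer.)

424800/1001 frames

118 min = 7080 s.
A emits 60000/1001 × 7080 = 424800000/1001 frames; B emits 60 × 7080 = 424800.
Difference = 424800/1001 frames (≈ 424.3756); B is ahead of A.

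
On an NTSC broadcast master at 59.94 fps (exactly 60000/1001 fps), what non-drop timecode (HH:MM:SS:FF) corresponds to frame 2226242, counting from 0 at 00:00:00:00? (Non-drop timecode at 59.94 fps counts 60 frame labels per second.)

2226242 ÷ 60 = 37104 full seconds, remainder 2 frames.
37104 s = 10 h 18 min 24 s.
Timecode: 10:18:24:02.

10:18:24:02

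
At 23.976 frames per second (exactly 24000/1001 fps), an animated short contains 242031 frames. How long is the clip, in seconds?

10094.709625 seconds

Running time = 242031 / (24000/1001) = 10094.709625 s.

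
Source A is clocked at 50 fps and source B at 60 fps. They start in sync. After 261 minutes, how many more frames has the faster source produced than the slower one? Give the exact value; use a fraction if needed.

261 min = 15660 s.
A emits 50 × 15660 = 783000 frames; B emits 60 × 15660 = 939600.
Difference = 156600 frames; B is ahead of A.

156600 frames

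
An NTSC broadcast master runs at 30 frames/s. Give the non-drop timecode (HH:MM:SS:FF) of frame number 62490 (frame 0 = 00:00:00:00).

00:34:43:00

62490 ÷ 30 = 2083 full seconds, remainder 0 frames.
2083 s = 0 h 34 min 43 s.
Timecode: 00:34:43:00.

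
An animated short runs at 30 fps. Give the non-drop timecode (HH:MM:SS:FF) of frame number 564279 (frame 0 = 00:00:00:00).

564279 ÷ 30 = 18809 full seconds, remainder 9 frames.
18809 s = 5 h 13 min 29 s.
Timecode: 05:13:29:09.

05:13:29:09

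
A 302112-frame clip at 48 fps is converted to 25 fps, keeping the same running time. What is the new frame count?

Target frames = source frames × (target rate / source rate) = 302112 × (25)/(48) = 302112 × 25/48 = 157350.

157350 frames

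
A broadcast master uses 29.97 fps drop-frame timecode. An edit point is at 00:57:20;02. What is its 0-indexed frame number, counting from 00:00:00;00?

Complete 10-minute blocks: 5, each 17982 frames → 89910.
Remaining 7 whole minutes in the current block: 1800 + 6 × 1798 = 12588 frames.
Within the current minute: 20 × 30 + 2 − 2 = 600 (labels ;00/;01 skipped at this minute). Total = 89910 + 12588 + 600 = 103098.

103098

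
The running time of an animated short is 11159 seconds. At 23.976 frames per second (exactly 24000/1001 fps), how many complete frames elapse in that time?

267548 frames

Frames = 11159 × 24000/1001 = 267816000/1001 ≈ 267548.4515.
Complete frames: 267548.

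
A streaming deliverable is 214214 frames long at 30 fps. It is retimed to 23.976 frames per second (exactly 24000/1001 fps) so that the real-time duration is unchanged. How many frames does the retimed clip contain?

Target frames = source frames × (target rate / source rate) = 214214 × (24000/1001)/(30) = 214214 × 800/1001 = 171200.

171200 frames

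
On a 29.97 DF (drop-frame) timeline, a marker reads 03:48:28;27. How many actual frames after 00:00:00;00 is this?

Complete 10-minute blocks: 22, each 17982 frames → 395604.
Remaining 8 whole minutes in the current block: 1800 + 7 × 1798 = 14386 frames.
Within the current minute: 28 × 30 + 27 − 2 = 865 (labels ;00/;01 skipped at this minute). Total = 395604 + 14386 + 865 = 410855.

410855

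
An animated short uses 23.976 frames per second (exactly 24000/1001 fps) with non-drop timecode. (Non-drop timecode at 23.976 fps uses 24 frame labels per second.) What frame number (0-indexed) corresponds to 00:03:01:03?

Total seconds to the label: (0 × 3600 + 3 × 60 + 1) = 181.
Frame index = 181 × 24 + 3 = 4347.

4347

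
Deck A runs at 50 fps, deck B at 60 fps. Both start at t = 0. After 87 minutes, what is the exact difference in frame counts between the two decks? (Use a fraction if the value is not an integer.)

87 min = 5220 s.
A emits 50 × 5220 = 261000 frames; B emits 60 × 5220 = 313200.
Difference = 52200 frames; B is ahead of A.

52200 frames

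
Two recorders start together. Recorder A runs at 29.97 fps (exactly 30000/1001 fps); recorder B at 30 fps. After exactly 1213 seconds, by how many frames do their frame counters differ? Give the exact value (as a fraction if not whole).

36390/1001 frames

A emits 30000/1001 × 1213 = 36390000/1001 frames; B emits 30 × 1213 = 36390.
Difference = 36390/1001 frames (≈ 36.3536); B is ahead of A.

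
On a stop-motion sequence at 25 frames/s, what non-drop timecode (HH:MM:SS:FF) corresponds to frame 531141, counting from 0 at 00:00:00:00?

531141 ÷ 25 = 21245 full seconds, remainder 16 frames.
21245 s = 5 h 54 min 5 s.
Timecode: 05:54:05:16.

05:54:05:16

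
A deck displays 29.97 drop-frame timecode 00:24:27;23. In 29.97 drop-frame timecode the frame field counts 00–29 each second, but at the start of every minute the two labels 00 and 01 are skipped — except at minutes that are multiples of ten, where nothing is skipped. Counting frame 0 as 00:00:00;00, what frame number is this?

As if non-drop at 30 labels/s: (0 × 3600 + 24 × 60 + 27) × 30 + 23 = 44033.
Minute boundaries passed: 24; those not divisible by 10: 24 − 2 = 22; dropped labels = 2 × 22 = 44.
Actual frame index = 44033 − 44 = 43989.

43989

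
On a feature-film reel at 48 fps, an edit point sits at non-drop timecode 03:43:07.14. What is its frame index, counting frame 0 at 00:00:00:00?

frame 642590

Total seconds to the label: (3 × 3600 + 43 × 60 + 7) = 13387.
Frame index = 13387 × 48 + 14 = 642590.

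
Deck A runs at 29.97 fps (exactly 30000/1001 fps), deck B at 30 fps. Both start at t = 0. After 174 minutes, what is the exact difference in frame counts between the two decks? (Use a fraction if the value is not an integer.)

313200/1001 frames

174 min = 10440 s.
A emits 30000/1001 × 10440 = 313200000/1001 frames; B emits 30 × 10440 = 313200.
Difference = 313200/1001 frames (≈ 312.8871); B is ahead of A.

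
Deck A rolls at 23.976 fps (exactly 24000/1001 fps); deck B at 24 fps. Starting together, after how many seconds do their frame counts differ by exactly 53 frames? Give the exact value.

53053/24 seconds

The gap grows by |24 − 24000/1001| = 24/1001 frames per second.
Time for a 53-frame gap: 53 ÷ (24/1001) = 53053/24 s.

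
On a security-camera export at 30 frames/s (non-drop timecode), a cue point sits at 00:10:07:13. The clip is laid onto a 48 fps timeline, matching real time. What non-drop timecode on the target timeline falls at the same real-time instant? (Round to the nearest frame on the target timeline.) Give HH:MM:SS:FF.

00:10:07:21

Source frame index: (0×3600 + 10×60 + 7) × 30 + 13 = 18223.
Real time: 18223 / (30) = 18223/30 s.
Target frame: (18223/30) × (48) = 145784/5 ≈ 29156.800 → 29157.
At 48 labels/s: frame 29157 → 00:10:07:21.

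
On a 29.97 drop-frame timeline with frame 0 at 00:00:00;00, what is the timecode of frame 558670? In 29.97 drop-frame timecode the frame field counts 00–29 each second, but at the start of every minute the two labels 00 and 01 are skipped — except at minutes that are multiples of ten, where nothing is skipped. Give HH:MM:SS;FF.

05:10:40;28

Each 10-minute DF block holds 10 × 60 × 30 − 9 × 2 = 17982 frames. 558670 ÷ 17982 → 31 full blocks, remainder 1228.
Within the partial block the first minute is 1800 frames and each further minute 1798, so 0 further minute boundaries passed. Total skipped labels = 18 × 31 + 2 × 0 = 558.
Non-drop label index = 558670 + 558 = 559228; at 30 labels/s that is 05:10:40:28, i.e. DF 05:10:40;28.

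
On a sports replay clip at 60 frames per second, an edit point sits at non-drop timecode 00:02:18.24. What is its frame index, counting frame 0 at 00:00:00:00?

Total seconds to the label: (0 × 3600 + 2 × 60 + 18) = 138.
Frame index = 138 × 60 + 24 = 8304.

8304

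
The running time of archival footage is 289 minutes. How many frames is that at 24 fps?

289 min = 17340 s.
Frames = 17340 × 24 = 416160.

416160 frames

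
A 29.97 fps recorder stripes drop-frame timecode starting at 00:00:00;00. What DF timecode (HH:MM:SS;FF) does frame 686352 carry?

Each 10-minute DF block holds 10 × 60 × 30 − 9 × 2 = 17982 frames. 686352 ÷ 17982 → 38 full blocks, remainder 3036.
Within the partial block the first minute is 1800 frames and each further minute 1798, so 1 further minute boundary passed. Total skipped labels = 18 × 38 + 2 × 1 = 686.
Non-drop label index = 686352 + 686 = 687038; at 30 labels/s that is 06:21:41:08, i.e. DF 06:21:41;08.

06:21:41;08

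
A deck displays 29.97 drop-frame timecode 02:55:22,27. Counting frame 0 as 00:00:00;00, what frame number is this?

315371

As if non-drop at 30 labels/s: (2 × 3600 + 55 × 60 + 22) × 30 + 27 = 315687.
Minute boundaries passed: 175; those not divisible by 10: 175 − 17 = 158; dropped labels = 2 × 158 = 316.
Actual frame index = 315687 − 316 = 315371.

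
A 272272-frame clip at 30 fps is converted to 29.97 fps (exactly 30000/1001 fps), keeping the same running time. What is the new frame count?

272000 frames

Target frames = source frames × (target rate / source rate) = 272272 × (30000/1001)/(30) = 272272 × 1000/1001 = 272000.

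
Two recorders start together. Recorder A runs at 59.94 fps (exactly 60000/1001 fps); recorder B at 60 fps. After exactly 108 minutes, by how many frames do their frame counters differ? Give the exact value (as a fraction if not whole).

108 min = 6480 s.
A emits 60000/1001 × 6480 = 388800000/1001 frames; B emits 60 × 6480 = 388800.
Difference = 388800/1001 frames (≈ 388.4116); B is ahead of A.

388800/1001 frames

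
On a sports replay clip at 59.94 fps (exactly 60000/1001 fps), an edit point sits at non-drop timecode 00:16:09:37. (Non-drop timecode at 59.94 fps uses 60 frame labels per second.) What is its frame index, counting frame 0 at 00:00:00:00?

Total seconds to the label: (0 × 3600 + 16 × 60 + 9) = 969.
Frame index = 969 × 60 + 37 = 58177.

58177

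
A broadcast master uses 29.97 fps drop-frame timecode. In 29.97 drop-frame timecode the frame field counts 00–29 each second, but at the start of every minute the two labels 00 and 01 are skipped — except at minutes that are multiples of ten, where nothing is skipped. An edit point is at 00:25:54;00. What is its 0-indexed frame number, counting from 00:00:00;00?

Complete 10-minute blocks: 2, each 17982 frames → 35964.
Remaining 5 whole minutes in the current block: 1800 + 4 × 1798 = 8992 frames.
Within the current minute: 54 × 30 + 0 − 2 = 1618 (labels ;00/;01 skipped at this minute). Total = 35964 + 8992 + 1618 = 46574.

46574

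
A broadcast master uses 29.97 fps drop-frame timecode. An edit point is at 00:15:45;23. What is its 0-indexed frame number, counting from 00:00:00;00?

As if non-drop at 30 labels/s: (0 × 3600 + 15 × 60 + 45) × 30 + 23 = 28373.
Minute boundaries passed: 15; those not divisible by 10: 15 − 1 = 14; dropped labels = 2 × 14 = 28.
Actual frame index = 28373 − 28 = 28345.

28345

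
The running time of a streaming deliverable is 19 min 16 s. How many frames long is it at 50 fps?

19 min 16 s = 1156 s.
Frames = 1156 × 50 = 57800.

57800 frames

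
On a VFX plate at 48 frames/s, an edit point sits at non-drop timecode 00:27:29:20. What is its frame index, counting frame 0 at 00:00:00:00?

79172

Total seconds to the label: (0 × 3600 + 27 × 60 + 29) = 1649.
Frame index = 1649 × 48 + 20 = 79172.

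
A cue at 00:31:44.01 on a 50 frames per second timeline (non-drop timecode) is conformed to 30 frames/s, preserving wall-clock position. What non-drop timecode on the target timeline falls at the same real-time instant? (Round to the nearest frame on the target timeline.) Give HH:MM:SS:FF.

Source frame index: (0×3600 + 31×60 + 44) × 50 + 1 = 95201.
Real time: 95201 / (50) = 95201/50 s.
Target frame: (95201/50) × (30) = 285603/5 ≈ 57120.600 → 57121.
At 30 labels/s: frame 57121 → 00:31:44:01.

00:31:44:01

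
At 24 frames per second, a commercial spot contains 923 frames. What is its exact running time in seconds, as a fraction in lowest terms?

923/24 seconds

Running time = 923 ÷ (24) = 923 × 1/24 = 923/24 s.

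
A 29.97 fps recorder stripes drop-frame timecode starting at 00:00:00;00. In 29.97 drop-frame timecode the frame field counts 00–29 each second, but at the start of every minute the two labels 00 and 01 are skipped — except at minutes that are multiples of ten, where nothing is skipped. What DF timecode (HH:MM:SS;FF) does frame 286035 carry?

02:39:04;03

Ten DF minutes hold 17982 frames, so frame 286035 lies in block 15 (frames 269730–287711) with 16305 frames into that block.
The block's first minute is 1800 frames and the rest 1798 each; 16305 frames reaches minute 9, so 15 × 18 + 9 × 2 = 288 labels have been skipped so far.
Adding those back, label number 286035 + 288 = 286323 at 30 labels/s is 9544 s + 3 f = 2 h 39 min 4 s frame 3, i.e. 02:39:04;03.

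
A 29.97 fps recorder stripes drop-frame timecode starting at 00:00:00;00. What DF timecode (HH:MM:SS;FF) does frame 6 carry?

00:00:00;06

Ten DF minutes hold 17982 frames, so frame 6 lies in block 0 (frames 0–17981) with 6 frames into that block.
The block's first minute is 1800 frames and the rest 1798 each; 6 frames reaches minute 0, so 0 × 18 + 0 × 2 = 0 labels have been skipped so far.
Adding those back, label number 6 + 0 = 6 at 30 labels/s is 0 s + 6 f = 0 h 0 min 0 s frame 6, i.e. 00:00:00;06.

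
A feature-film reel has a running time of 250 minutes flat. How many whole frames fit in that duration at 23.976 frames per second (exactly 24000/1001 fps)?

359640 frames

250 min = 15000 s.
Frames = 15000 × 24000/1001 = 360000000/1001 ≈ 359640.3596.
Complete frames: 359640.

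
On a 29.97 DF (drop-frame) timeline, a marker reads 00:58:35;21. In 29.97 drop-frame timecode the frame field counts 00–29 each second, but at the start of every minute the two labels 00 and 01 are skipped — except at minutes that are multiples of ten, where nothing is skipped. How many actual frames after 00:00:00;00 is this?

105365

As if non-drop at 30 labels/s: (0 × 3600 + 58 × 60 + 35) × 30 + 21 = 105471.
Minute boundaries passed: 58; those not divisible by 10: 58 − 5 = 53; dropped labels = 2 × 53 = 106.
Actual frame index = 105471 − 106 = 105365.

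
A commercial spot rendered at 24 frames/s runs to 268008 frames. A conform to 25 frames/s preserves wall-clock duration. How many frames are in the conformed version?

279175 frames

Target frames = source frames × (target rate / source rate) = 268008 × (25)/(24) = 268008 × 25/24 = 279175.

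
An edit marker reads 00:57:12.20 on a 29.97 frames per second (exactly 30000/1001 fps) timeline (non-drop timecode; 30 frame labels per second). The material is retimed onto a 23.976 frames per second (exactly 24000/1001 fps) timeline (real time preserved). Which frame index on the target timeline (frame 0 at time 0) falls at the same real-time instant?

Source frame index: (0×3600 + 57×60 + 12) × 30 + 20 = 102980.
Real time: 102980 / (30000/1001) = 5154149/1500 s.
Target frame: (5154149/1500) × (24000/1001) = 82384.

frame 82384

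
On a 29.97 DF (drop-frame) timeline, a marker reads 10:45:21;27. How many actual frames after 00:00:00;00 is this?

Complete 10-minute blocks: 64, each 17982 frames → 1150848.
Remaining 5 whole minutes in the current block: 1800 + 4 × 1798 = 8992 frames.
Within the current minute: 21 × 30 + 27 − 2 = 655 (labels ;00/;01 skipped at this minute). Total = 1150848 + 8992 + 655 = 1160495.

1160495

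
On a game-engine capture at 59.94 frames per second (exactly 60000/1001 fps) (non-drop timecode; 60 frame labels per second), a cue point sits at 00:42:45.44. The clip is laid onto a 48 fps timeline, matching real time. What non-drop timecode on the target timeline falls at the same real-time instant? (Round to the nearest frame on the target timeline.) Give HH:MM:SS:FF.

Source frame index: (0×3600 + 42×60 + 45) × 60 + 44 = 153944.
Real time: 153944 / (60000/1001) = 19262243/7500 s.
Target frame: (19262243/7500) × (48) = 77048972/625 ≈ 123278.355 → 123278.
At 48 labels/s: frame 123278 → 00:42:48:14.

00:42:48:14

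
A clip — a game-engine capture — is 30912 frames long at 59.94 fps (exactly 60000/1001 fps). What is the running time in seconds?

515.7152 seconds

Running time = 30912 / (60000/1001) = 515.7152 s.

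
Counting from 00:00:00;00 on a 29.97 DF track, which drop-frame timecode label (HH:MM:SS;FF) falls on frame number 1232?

00:00:41;02

Ten DF minutes hold 17982 frames, so frame 1232 lies in block 0 (frames 0–17981) with 1232 frames into that block.
The block's first minute is 1800 frames and the rest 1798 each; 1232 frames reaches minute 0, so 0 × 18 + 0 × 2 = 0 labels have been skipped so far.
Adding those back, label number 1232 + 0 = 1232 at 30 labels/s is 41 s + 2 f = 0 h 0 min 41 s frame 2, i.e. 00:00:41;02.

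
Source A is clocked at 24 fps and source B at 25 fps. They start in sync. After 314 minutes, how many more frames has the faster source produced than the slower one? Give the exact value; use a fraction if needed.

314 min = 18840 s.
A emits 24 × 18840 = 452160 frames; B emits 25 × 18840 = 471000.
Difference = 18840 frames; B is ahead of A.

18840 frames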